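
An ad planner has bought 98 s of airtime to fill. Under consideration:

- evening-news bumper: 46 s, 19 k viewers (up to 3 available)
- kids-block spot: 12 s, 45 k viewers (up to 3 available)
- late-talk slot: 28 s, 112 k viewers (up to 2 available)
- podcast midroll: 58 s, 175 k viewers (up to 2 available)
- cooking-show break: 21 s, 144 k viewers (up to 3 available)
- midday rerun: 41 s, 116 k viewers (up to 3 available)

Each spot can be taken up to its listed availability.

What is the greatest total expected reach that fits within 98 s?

544

Taking late-talk slot + 3×cooking-show break: 91 s used, 544 in expected reach.
Nothing else within 98 s beats 544.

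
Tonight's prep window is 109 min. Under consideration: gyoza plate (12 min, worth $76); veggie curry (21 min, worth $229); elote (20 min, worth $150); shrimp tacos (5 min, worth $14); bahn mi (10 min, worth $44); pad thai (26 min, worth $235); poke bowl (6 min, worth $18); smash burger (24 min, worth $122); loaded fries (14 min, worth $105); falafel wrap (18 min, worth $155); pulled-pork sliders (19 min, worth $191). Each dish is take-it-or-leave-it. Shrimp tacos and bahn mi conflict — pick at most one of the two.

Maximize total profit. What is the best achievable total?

974

The ratio ordering already packs tightly: veggie curry + elote + shrimp tacos + pad thai + falafel wrap + pulled-pork sliders, 109 min, 974.
Runner-up veggie curry + elote + pad thai + falafel wrap + pulled-pork sliders tops out at 960.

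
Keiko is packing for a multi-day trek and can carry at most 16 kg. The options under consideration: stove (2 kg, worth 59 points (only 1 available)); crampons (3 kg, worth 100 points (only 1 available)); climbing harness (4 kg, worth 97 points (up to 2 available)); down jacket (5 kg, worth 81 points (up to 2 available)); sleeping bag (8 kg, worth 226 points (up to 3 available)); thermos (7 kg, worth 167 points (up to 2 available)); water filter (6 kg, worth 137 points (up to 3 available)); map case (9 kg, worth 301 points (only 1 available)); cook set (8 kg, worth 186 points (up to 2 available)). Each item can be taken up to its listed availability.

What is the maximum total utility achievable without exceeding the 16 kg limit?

498

By utility per kg: map case 33.44, crampons 33.33, stove 29.50 lead.
Filling by ratio: stove + crampons + map case for 460, with 2 kg left unused.
Dropping stove frees 2 kg; slotting in climbing harness (4 kg) lifts the total to 498 at 16 kg.
No other feasible combination exceeds 498.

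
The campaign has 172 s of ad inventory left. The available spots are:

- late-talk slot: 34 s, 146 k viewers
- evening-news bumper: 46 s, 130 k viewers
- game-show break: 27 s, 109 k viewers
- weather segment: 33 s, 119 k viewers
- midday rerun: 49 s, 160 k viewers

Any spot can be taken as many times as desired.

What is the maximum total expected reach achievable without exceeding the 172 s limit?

730

Ranking by ratio (expected reach/s): late-talk slot 4.29, game-show break 4.04, weather segment 3.61, midday rerun 3.27.
Best packing: 5×late-talk slot — 170 s, 730 total.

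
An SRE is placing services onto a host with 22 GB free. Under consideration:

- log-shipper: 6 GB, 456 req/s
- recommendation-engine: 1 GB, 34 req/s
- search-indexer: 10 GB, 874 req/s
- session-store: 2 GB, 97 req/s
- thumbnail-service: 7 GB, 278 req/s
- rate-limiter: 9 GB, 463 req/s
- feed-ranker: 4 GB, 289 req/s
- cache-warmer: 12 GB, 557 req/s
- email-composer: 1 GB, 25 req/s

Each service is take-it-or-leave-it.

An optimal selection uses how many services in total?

4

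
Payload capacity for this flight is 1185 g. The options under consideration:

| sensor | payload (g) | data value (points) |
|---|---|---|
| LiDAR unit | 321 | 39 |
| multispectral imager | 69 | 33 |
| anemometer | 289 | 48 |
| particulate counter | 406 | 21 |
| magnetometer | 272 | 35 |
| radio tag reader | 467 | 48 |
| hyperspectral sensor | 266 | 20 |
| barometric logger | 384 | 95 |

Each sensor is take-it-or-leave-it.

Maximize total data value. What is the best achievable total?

Greedy by ratio would take multispectral imager + anemometer + magnetometer + barometric logger: 1014 g used, total 211.
The 272 g tied up in magnetometer is better spent on LiDAR unit — total rises to 215 (1063 g).

215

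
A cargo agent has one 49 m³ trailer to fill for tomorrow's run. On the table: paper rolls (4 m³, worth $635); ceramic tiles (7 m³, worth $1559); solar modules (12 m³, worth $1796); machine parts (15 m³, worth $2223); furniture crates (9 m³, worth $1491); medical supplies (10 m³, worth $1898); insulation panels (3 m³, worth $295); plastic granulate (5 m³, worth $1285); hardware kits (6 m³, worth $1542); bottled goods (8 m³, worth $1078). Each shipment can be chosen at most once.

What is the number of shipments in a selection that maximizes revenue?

Best achievable revenue is 9571.
ceramic tiles + solar modules + furniture crates + medical supplies + plastic granulate + hardware kits hits 9571 at 49 m³.
Any selection reaching 9571 contains exactly 6 shipments.

6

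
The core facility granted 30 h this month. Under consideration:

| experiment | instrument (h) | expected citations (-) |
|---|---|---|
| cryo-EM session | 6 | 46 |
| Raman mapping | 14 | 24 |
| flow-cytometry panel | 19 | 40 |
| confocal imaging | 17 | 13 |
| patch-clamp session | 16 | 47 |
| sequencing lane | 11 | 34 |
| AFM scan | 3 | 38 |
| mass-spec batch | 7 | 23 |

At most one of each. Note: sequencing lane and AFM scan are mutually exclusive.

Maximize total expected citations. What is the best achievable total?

Density check — AFM scan 12.67, cryo-EM session 7.67, mass-spec batch 3.29, sequencing lane 3.09 are the best per h.
Best packing: cryo-EM session + patch-clamp session + AFM scan — 25 h, 131 total.
That's the maximum — no feasible swap from here does better than 131.

131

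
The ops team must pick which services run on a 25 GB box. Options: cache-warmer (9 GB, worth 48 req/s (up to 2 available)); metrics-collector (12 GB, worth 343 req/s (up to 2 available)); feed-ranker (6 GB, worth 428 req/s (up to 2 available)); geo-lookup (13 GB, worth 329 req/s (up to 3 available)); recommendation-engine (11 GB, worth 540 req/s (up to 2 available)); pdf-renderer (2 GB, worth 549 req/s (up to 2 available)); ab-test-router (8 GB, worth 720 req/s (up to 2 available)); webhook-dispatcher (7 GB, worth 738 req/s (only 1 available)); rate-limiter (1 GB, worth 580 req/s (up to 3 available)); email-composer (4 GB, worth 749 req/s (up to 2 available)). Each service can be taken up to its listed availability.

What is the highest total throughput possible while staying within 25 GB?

5074

Best packing: 2×pdf-renderer + webhook-dispatcher + 3×rate-limiter + 2×email-composer — 22 GB, 5074 total.
The spare 3 GB is too small for any remaining service, and no exchange beats 5074.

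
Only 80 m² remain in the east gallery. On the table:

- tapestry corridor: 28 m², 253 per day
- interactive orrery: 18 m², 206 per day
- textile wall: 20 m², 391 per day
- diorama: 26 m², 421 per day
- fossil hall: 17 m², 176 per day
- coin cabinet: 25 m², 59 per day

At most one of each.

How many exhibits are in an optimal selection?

The maximum expected visitors within 80 m² is 1065.
One optimal bundle: tapestry corridor + textile wall + diorama (74 m²).
Any selection reaching 1065 contains exactly 3 exhibits.

3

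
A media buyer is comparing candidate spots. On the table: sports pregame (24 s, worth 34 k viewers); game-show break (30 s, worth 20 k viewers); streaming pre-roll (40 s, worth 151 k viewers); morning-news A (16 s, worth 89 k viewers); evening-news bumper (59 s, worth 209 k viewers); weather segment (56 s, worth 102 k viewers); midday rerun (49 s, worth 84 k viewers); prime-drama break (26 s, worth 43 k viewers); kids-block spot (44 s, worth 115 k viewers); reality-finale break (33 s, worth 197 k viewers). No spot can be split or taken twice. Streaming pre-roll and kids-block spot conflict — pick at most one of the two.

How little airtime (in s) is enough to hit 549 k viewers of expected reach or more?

132

Minimise s subject to total expected reach ≥ 549.
streaming pre-roll + evening-news bumper + reality-finale break reaches 557 using 132 s.
Below 132 s the best achievable stays under 549.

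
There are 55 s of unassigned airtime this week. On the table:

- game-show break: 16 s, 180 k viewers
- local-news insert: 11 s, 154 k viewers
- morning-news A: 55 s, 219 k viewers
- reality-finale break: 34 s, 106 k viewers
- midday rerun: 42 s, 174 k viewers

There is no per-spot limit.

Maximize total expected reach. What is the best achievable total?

Density check — local-news insert 14.00, game-show break 11.25, midday rerun 4.14, morning-news A 3.98 are the best per s.
5×local-news insert uses 55 of the 55 s and totals 770.
No other feasible combination exceeds 770.

770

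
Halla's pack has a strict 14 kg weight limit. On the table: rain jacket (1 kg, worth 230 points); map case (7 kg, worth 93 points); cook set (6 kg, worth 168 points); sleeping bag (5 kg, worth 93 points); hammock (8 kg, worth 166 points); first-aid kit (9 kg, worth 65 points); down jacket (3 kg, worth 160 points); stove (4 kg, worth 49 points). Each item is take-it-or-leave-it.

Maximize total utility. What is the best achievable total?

607

Ranking by ratio (utility/kg): rain jacket 230.00, down jacket 53.33, cook set 28.00.
Best packing: rain jacket + cook set + down jacket + stove — 14 kg, 607 total.
An exhaustive check of the 256 subsets confirms 607.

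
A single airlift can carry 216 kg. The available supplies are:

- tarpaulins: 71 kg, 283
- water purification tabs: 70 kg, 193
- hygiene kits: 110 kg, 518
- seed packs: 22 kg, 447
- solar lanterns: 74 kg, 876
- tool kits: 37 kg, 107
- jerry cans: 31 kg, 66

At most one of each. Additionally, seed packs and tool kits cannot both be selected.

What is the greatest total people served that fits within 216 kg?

1841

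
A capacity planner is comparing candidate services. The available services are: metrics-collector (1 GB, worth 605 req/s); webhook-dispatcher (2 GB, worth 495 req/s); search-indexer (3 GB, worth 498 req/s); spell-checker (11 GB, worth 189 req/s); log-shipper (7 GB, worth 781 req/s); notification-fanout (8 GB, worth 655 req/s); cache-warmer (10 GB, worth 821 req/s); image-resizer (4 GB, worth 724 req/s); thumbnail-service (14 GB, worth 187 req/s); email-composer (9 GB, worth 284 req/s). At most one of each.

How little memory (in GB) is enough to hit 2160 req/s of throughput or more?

Need the lightest bundle worth ≥ 2160.
Taking metrics-collector + webhook-dispatcher + search-indexer + image-resizer gives 2322 (≥ 2160) for 10 GB.
No combination under 10 GB hits 2160.

10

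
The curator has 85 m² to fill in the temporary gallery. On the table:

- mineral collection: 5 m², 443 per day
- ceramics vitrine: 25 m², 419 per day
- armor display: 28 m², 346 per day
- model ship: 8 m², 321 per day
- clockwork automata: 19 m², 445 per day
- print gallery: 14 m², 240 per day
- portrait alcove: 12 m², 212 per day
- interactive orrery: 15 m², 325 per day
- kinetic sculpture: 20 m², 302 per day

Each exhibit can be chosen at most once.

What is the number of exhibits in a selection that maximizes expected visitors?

Optimal total is 2165.
One optimal bundle: mineral collection + ceramics vitrine + model ship + clockwork automata + portrait alcove + interactive orrery (84 m²).
All optima have 6 exhibits.

6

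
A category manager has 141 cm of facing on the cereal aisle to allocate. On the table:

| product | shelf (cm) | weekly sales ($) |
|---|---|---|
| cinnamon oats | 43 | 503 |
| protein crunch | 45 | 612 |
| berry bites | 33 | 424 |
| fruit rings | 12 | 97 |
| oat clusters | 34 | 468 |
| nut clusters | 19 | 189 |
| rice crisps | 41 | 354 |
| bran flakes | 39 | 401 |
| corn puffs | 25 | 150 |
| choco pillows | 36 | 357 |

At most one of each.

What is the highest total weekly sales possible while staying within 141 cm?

1772

Taking the top-ratio products first gives protein crunch + berry bites + oat clusters + nut clusters for 1693 (131 cm).
Dropping berry bites frees 33 cm; slotting in cinnamon oats (43 cm) lifts the total to 1772 at 141 cm.
Next best is cinnamon oats + protein crunch + berry bites + nut clusters at 1728 (140 cm) — short by 44.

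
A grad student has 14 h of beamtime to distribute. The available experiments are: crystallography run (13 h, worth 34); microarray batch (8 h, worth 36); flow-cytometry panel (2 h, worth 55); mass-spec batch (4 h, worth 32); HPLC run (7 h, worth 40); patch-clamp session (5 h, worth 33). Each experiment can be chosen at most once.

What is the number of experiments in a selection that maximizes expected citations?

3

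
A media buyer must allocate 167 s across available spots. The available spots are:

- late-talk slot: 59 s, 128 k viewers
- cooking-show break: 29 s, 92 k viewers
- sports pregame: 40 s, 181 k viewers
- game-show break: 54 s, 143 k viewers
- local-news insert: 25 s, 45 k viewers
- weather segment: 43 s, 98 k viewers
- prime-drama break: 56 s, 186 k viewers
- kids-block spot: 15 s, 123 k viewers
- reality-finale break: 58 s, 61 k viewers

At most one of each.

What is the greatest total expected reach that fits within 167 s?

Ranking by ratio (expected reach/s): kids-block spot 8.20, sports pregame 4.53, prime-drama break 3.32.
A density-first pass picks cooking-show break + sports pregame + local-news insert + prime-drama break + kids-block spot — 627 at 165 s.
The 54 s tied up in cooking-show break and local-news insert is better spent on game-show break — total rises to 633 (165 s).
The closest alternative, cooking-show break + sports pregame + local-news insert + prime-drama break + kids-block spot, reaches only 627.

633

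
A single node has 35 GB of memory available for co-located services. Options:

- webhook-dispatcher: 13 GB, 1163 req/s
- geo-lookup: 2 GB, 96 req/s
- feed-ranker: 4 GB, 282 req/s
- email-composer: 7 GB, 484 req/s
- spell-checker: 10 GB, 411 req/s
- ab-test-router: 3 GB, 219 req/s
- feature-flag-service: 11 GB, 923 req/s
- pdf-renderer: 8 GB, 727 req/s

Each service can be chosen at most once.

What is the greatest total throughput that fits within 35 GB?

3032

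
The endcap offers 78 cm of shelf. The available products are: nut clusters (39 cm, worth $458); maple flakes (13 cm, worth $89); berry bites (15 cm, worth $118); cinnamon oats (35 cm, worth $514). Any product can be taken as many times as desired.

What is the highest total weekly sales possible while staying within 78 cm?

By weekly sales per cm: cinnamon oats 14.69, nut clusters 11.74, berry bites 7.87 lead.
Taking 2×cinnamon oats: 70 cm used, 1028 in weekly sales.
No other feasible combination exceeds 1028.

1028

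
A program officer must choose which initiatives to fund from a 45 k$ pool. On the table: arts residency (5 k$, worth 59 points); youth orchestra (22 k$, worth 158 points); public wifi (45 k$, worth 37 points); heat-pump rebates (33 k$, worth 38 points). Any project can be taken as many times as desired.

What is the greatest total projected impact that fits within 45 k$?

531

Density check — arts residency 11.80, youth orchestra 7.18, heat-pump rebates 1.15 are the best per k$.
9×arts residency uses 45 of the 45 k$ and totals 531.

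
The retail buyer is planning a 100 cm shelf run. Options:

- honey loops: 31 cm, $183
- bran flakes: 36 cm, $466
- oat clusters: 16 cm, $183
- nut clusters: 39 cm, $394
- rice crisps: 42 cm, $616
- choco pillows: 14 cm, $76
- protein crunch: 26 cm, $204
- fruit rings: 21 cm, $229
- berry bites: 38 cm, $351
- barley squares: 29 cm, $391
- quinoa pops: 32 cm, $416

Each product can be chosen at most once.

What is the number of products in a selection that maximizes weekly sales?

The maximum weekly sales within 100 cm is 1311.
For example bran flakes + rice crisps + fruit rings achieves it, using 99 cm.
Any selection reaching 1311 contains exactly 3 products.

3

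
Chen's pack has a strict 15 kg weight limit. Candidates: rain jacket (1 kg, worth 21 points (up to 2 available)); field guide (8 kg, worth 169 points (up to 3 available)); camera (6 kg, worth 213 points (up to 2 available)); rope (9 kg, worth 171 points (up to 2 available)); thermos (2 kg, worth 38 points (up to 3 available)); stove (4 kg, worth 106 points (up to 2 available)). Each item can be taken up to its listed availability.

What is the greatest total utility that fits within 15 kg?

Ranking by ratio (utility/kg): camera 35.50, stove 26.50, field guide 21.12.
A density-first pass picks 2×rain jacket + 2×camera — 468 at 14 kg.
Dropping rain jacket frees 1 kg; slotting in thermos (2 kg) lifts the total to 485 at 15 kg.

485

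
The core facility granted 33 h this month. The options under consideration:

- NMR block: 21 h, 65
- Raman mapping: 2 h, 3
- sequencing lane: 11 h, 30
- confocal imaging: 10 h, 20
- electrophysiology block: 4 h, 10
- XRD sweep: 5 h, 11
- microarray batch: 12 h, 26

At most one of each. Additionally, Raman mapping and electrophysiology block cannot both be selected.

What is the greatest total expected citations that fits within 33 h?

95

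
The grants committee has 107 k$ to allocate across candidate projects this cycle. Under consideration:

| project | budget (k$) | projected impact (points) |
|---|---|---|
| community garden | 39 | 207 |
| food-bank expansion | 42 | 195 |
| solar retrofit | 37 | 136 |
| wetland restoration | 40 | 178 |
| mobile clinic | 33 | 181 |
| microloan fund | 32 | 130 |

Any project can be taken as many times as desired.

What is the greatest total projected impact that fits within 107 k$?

569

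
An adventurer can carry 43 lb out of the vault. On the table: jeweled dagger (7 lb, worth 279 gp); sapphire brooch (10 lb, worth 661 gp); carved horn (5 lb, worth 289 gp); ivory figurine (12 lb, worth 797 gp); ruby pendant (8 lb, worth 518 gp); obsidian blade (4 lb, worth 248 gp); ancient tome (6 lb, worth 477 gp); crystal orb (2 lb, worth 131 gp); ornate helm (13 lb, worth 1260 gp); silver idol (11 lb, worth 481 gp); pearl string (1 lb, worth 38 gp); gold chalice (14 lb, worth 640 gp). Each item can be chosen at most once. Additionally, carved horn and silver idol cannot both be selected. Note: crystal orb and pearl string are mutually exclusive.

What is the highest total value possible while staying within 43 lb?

3326

By value per lb: ornate helm 96.92, ancient tome 79.50, ivory figurine 66.42, sapphire brooch 66.10 lead.
Taking sapphire brooch + ivory figurine + ancient tome + crystal orb + ornate helm: 43 lb used, 3326 in value.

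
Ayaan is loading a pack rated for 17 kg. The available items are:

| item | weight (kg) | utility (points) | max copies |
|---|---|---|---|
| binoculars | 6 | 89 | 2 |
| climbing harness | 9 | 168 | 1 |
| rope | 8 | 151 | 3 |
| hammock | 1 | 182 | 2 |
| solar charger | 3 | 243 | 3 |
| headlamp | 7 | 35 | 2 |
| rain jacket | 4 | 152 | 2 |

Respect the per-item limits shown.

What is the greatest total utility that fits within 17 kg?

1245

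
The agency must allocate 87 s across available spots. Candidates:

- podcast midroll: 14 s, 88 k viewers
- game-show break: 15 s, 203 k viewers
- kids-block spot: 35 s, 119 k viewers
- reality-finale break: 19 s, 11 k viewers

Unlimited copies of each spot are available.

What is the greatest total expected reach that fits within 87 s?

Taking 5×game-show break: 75 s used, 1015 in expected reach.

1015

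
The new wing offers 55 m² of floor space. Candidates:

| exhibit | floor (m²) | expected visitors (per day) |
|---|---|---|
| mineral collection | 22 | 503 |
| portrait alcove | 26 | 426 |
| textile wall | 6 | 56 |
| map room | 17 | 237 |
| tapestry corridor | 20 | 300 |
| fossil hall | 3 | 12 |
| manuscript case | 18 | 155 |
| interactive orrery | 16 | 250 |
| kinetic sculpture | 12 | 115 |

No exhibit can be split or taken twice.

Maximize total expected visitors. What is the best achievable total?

The ratio heuristic lands on mineral collection + portrait alcove + textile wall (985) but leaves 1 m² idle.
Replace portrait alcove and textile wall with map room + interactive orrery: the trade gains 5 net, giving 990 at 55 m².

990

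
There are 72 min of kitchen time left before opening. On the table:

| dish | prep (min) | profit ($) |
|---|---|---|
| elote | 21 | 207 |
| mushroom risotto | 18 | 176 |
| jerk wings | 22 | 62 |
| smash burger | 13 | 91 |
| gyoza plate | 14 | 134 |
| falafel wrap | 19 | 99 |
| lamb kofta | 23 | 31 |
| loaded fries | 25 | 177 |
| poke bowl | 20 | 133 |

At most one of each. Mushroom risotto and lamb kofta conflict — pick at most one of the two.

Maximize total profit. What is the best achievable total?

616

Ranking by ratio (profit/min): elote 9.86, mushroom risotto 9.78, gyoza plate 9.57.
A density-first pass picks elote + mushroom risotto + smash burger + gyoza plate — 608 at 66 min.
Replace smash burger with falafel wrap: the trade gains 8 net, giving 616 at 72 min.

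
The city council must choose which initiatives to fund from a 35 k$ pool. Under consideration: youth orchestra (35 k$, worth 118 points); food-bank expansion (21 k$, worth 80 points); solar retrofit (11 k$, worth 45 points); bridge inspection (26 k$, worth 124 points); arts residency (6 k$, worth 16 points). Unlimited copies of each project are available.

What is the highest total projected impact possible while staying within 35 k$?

140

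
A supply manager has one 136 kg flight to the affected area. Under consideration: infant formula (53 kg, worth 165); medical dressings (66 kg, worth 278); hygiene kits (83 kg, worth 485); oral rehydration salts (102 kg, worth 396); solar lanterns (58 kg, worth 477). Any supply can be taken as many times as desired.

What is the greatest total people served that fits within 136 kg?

2×solar lanterns uses 116 of the 136 kg and totals 954.
That's the maximum — no swap from here does better than 954.

954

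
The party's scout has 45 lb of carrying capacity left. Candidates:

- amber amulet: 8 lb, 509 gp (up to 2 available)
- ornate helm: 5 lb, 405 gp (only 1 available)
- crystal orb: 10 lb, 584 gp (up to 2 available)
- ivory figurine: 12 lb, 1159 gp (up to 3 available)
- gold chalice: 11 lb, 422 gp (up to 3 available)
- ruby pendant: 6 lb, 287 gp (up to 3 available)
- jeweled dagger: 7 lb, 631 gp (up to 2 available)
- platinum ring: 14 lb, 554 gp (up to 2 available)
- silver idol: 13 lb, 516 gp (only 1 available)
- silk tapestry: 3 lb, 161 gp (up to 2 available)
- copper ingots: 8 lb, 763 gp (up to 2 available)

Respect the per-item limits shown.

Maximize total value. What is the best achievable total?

4249

Ranking by ratio (value/lb): ivory figurine 96.58, copper ingots 95.38, jeweled dagger 90.14, ornate helm 81.00.
Greedy by ratio would take 3×ivory figurine + copper ingots: 44 lb used, total 4240.
Dropping ivory figurine frees 12 lb; slotting in ornate helm + copper ingots (13 lb) lifts the total to 4249 at 45 lb.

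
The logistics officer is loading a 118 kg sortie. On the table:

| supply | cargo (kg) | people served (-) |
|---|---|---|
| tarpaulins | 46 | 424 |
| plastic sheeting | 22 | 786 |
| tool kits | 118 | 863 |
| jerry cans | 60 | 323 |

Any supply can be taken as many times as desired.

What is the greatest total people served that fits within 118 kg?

3930

5×plastic sheeting uses 110 of the 118 kg and totals 3930.
The spare 8 kg is too small for any remaining supply, and no exchange beats 3930.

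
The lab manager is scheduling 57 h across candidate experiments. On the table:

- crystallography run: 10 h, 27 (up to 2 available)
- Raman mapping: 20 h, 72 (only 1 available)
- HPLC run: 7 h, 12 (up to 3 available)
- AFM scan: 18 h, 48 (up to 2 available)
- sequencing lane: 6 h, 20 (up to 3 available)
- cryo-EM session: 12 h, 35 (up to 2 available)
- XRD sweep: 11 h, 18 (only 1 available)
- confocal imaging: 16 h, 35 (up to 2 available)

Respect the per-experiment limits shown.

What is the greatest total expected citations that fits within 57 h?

182

A density-first pass picks Raman mapping + HPLC run + 3×sequencing lane + cryo-EM session — 179 at 57 h.
Dropping HPLC run and sequencing lane frees 13 h; slotting in cryo-EM session (12 h) lifts the total to 182 at 56 h.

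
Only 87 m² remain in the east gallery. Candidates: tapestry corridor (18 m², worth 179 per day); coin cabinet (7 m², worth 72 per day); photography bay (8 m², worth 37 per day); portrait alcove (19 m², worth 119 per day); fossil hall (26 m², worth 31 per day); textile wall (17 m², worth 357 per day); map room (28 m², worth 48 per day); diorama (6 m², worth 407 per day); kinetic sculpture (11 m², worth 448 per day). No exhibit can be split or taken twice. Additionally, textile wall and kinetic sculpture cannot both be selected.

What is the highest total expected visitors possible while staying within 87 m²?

1262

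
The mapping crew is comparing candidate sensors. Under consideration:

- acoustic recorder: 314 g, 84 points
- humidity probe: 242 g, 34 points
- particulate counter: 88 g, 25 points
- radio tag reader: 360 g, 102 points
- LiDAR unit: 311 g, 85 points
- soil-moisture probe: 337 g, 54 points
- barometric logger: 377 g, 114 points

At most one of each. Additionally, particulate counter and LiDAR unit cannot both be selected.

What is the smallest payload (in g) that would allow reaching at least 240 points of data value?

825

Look for the lowest-payload combination reaching 240.
Taking particulate counter + radio tag reader + barometric logger gives 241 (≥ 240) for 825 g.
Below 825 g the best achievable stays under 240.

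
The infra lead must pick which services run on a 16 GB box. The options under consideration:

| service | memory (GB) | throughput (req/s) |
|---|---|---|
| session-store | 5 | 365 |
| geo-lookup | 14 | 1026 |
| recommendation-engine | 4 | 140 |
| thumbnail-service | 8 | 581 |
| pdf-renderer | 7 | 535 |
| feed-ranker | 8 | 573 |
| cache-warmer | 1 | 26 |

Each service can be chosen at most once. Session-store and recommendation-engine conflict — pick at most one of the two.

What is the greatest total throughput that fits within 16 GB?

1154

Thumbnail-service + feed-ranker uses 16 of the 16 GB and totals 1154.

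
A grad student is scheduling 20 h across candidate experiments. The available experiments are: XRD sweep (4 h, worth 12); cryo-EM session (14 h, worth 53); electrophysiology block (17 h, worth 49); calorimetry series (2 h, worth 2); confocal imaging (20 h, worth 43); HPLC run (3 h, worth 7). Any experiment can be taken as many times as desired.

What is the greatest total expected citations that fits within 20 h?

XRD sweep + cryo-EM session + calorimetry series uses 20 of the 20 h and totals 67.
No other feasible combination exceeds 67.

67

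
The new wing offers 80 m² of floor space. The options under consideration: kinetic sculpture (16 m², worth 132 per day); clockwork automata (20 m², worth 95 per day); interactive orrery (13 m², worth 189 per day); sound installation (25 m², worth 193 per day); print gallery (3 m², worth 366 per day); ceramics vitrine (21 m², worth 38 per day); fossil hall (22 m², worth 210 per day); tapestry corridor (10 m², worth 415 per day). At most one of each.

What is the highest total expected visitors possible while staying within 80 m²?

1373

Filling by ratio: kinetic sculpture + interactive orrery + print gallery + fossil hall + tapestry corridor for 1312, with 16 m² left unused.
The 16 m² tied up in kinetic sculpture is better spent on sound installation — total rises to 1373 (73 m²).
An exhaustive check of the 256 subsets confirms 1373.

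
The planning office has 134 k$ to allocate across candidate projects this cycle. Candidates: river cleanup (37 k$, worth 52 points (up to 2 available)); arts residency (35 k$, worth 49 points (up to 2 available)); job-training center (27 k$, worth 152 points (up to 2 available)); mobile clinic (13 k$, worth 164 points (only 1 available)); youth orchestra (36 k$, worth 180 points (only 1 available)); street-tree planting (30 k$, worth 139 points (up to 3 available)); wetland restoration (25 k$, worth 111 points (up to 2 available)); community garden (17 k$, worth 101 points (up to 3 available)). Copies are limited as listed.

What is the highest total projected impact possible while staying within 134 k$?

Taking the top-ratio projects first gives 2×job-training center + mobile clinic + 3×community garden for 771 (118 k$).
Dropping community garden frees 17 k$; slotting in street-tree planting (30 k$) lifts the total to 809 at 131 k$.
No other feasible combination exceeds 809.

809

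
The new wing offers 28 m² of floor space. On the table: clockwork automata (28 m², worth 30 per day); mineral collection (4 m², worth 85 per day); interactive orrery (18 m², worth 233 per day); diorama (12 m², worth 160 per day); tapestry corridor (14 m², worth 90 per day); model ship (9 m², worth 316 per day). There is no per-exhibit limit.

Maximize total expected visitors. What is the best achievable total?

3×model ship uses 27 of the 28 m² and totals 948.
Every other selection either busts 28 m² or fails to beat 948.

948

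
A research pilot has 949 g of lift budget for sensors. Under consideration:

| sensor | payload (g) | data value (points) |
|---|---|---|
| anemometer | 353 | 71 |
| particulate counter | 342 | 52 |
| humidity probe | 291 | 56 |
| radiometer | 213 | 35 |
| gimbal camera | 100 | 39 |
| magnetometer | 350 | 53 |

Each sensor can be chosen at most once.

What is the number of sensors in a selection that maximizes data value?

Optimal total is 182.
One optimal bundle: particulate counter + humidity probe + radiometer + gimbal camera (946 g).
Any selection reaching 182 contains exactly 4 sensors.

4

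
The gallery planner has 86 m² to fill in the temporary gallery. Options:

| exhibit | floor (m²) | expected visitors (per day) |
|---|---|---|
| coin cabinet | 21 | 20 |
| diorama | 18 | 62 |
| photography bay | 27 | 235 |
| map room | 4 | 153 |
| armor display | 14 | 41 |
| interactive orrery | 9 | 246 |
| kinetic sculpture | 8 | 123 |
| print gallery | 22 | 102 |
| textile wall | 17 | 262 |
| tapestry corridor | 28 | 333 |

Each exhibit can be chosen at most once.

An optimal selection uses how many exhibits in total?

5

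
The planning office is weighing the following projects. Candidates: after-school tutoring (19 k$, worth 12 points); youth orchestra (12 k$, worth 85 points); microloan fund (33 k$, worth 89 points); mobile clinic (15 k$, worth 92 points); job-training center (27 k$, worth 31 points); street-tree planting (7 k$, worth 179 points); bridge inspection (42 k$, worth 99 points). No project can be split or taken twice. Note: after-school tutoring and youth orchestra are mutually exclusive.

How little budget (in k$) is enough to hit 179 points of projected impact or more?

Minimise k$ subject to total projected impact ≥ 179.
street-tree planting reaches 179 using 7 k$.
No combination under 7 k$ hits 179.

7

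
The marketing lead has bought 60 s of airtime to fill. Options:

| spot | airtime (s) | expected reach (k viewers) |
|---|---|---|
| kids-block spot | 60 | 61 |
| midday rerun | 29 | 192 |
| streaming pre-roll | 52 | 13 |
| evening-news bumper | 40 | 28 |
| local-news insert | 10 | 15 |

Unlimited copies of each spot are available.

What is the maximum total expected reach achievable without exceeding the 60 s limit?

The ratio ordering already packs tightly: 2×midday rerun, 58 s, 384.
No other feasible combination exceeds 384.

384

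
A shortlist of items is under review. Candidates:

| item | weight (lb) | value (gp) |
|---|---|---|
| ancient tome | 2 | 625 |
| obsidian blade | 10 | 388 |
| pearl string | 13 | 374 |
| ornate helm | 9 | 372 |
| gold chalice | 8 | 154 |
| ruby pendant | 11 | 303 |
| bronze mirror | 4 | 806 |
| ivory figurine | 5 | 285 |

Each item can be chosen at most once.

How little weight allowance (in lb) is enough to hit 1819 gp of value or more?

Need the lightest bundle worth ≥ 1819.
Taking ancient tome + obsidian blade + bronze mirror gives 1819 (≥ 1819) for 16 lb.
No combination under 16 lb hits 1819.

16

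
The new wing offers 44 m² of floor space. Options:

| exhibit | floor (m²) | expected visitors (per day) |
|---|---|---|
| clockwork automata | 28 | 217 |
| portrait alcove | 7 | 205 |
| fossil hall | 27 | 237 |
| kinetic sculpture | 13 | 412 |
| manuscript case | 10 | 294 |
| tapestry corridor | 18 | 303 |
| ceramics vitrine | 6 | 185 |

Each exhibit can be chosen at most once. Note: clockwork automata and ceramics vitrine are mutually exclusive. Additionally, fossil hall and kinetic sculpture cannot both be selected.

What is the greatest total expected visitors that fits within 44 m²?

1105

Taking the top-ratio exhibits first gives portrait alcove + kinetic sculpture + manuscript case + ceramics vitrine for 1096 (36 m²).
The 10 m² tied up in manuscript case is better spent on tapestry corridor — total rises to 1105 (44 m²).
The closest alternative, portrait alcove + kinetic sculpture + manuscript case + ceramics vitrine, reaches only 1096.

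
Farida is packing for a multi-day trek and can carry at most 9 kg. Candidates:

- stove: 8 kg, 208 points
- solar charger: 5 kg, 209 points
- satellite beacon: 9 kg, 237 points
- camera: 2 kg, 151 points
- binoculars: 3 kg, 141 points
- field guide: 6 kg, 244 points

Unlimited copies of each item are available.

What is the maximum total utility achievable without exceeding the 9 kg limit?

By utility per kg: camera 75.50, binoculars 47.00, solar charger 41.80 lead.
Taking 4×camera: 8 kg used, 604 in utility.

604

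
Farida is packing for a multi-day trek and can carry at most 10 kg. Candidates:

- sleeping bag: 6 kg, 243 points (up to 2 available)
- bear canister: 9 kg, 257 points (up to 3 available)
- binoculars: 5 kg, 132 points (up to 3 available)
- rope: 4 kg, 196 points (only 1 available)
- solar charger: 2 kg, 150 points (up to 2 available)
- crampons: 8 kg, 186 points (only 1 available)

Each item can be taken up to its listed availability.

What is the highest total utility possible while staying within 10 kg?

Greedy by ratio would take rope + 2×solar charger: 8 kg used, total 496.
Replace rope with sleeping bag: the trade gains 47 net, giving 543 at 10 kg.
No other feasible combination exceeds 543.

543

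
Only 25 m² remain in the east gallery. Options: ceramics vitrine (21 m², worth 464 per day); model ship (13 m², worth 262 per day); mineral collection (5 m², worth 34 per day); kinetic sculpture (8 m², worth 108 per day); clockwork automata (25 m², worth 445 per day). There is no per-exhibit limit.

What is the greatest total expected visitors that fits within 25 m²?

Ceramics vitrine uses 21 of the 25 m² and totals 464.
No other feasible combination exceeds 464.

464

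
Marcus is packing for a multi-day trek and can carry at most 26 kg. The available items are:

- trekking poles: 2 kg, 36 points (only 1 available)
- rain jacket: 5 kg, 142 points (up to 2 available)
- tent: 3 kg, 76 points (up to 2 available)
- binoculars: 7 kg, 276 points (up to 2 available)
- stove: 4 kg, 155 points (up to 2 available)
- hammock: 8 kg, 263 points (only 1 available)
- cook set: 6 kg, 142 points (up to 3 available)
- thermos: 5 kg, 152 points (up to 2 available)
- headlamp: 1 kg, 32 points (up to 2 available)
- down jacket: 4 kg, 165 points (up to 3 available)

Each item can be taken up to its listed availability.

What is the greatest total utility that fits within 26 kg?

1047

Ranking by ratio (utility/kg): down jacket 41.25, binoculars 39.43, stove 38.75.
Taking 2×binoculars + 3×down jacket: 26 kg used, 1047 in utility.
No other feasible combination exceeds 1047.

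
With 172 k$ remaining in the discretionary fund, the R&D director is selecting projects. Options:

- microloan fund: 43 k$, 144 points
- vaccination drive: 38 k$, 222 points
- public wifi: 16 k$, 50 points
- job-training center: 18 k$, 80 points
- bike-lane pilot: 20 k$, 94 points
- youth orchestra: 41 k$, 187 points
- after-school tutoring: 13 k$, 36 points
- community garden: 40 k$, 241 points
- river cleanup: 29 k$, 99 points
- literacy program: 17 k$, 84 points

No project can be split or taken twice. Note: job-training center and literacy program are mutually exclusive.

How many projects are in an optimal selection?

6

Optimal total is 878.
vaccination drive + public wifi + bike-lane pilot + youth orchestra + community garden + literacy program hits 878 at 172 k$.
Every optimal selection uses 6 projects.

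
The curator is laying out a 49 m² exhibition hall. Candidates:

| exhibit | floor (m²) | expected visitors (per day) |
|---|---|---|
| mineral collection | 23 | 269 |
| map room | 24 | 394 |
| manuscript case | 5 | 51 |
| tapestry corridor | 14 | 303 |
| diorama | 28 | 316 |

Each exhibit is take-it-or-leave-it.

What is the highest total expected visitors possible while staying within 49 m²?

748

The ratio ordering already packs tightly: map room + manuscript case + tapestry corridor, 43 m², 748.
That's the maximum — no swap from here does better than 748.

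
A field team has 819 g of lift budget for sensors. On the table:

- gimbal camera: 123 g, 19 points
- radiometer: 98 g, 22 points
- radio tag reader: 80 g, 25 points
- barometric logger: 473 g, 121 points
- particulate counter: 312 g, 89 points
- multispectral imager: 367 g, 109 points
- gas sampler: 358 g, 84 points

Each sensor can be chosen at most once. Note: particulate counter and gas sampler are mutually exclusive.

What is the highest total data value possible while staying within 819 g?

Ranking by ratio (data value/g): radio tag reader 0.31, multispectral imager 0.30, particulate counter 0.29.
Radio tag reader + particulate counter + multispectral imager uses 759 of the 819 g and totals 223.

223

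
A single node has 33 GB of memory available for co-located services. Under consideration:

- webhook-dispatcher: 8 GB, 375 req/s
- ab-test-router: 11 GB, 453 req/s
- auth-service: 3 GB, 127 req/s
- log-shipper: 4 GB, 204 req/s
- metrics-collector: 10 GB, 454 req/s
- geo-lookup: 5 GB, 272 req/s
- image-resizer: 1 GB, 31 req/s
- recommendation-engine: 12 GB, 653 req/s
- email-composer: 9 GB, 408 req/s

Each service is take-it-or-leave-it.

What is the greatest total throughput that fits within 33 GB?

A density-first pass picks webhook-dispatcher + auth-service + log-shipper + geo-lookup + image-resizer + recommendation-engine — 1662 at 33 GB.
Replace webhook-dispatcher and image-resizer with email-composer: the trade gains 2 net, giving 1664 at 33 GB.
No other feasible combination exceeds 1664.

1664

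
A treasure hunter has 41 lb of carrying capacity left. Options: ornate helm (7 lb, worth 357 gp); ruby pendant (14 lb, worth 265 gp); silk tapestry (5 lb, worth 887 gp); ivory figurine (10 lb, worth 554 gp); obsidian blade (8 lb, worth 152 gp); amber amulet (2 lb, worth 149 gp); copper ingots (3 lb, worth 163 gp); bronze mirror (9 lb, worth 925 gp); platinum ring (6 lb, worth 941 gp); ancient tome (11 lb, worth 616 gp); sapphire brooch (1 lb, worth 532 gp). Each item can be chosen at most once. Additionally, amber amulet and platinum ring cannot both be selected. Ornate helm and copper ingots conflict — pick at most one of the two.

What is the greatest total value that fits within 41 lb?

Taking ornate helm + silk tapestry + bronze mirror + platinum ring + ancient tome + sapphire brooch: 39 lb used, 4258 in value.
Next best is ornate helm + silk tapestry + ivory figurine + bronze mirror + platinum ring + sapphire brooch at 4196 (38 lb) — short by 62.

4258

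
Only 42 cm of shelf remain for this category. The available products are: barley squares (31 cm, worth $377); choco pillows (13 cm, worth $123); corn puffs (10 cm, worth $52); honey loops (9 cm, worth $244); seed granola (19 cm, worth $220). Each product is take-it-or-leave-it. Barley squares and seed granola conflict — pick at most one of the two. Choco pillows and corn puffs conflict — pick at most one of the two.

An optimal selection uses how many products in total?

2

Optimal total is 621.
For example barley squares + honey loops achieves it, using 40 cm.
Any selection reaching 621 contains exactly 2 products.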